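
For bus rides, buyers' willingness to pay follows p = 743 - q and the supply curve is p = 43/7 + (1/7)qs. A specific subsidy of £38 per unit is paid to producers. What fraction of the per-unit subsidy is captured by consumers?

Consumer share = 0.875

Pre-subsidy: 743 - q = 43/7 + (1/7)q gives q* = 644.75 and p* = 98.25.
With the subsidy, sellers receive ps = pb + 38 for each unit, where pb is the price buyers pay.
On the curves, pb = 743 - q and ps = 43/7 + (1/7)q; the wedge ps − pb = 38 gives 43/7 + (1/7)q − (743 - q) = 38, so q' = 678.
Then pb = 743 − 1·678 = 65 and ps = 43/7 + (1/7)·678 = 103.
Buyers' price falls by p* − pb = 98.25 − 65 = 33.25; sellers' price rises by ps − p* = 103 − 98.25 = 4.75.
So consumers capture 33.25/38 = 0.875 of each unit of subsidy.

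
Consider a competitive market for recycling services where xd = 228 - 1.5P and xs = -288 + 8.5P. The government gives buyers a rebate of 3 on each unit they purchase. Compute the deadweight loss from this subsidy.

Pre-subsidy: 228 - 1.5P = -288 + 8.5P gives P* = 51.6, x* = 150.6.
With the rebate, buyers effectively pay Pb = Ps − 3, where Ps is the price sellers receive.
Demand in terms of Ps becomes xd = 228 − 1.5(Ps − 3) = 232.5 - 1.5Ps. Setting this equal to supply: 232.5 - 1.5Ps = -288 + 8.5Ps, so Ps = 52.05.
Buyers pay Pb = 52.05 − 3 = 49.05; x' = -288 + 8.5·52.05 = 154.425.
The subsidy expands output by 154.425 − 150.6 = 3.825 past the efficient level; on those units the gap between marginal cost and willingness to pay runs from 0 up to 3.
DWL = ½ × 3 × 3.825 = 5.7375.

Deadweight loss = 5.7375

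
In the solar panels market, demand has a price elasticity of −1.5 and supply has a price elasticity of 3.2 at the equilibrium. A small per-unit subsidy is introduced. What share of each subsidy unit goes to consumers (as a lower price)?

For a small subsidy around the equilibrium, the benefit split depends on the relative slopes, which at a point are proportional to the elasticities.
Buyer share = εs/(εs + |εd|) = 3.2/(3.2 + 1.5) = 32/47; seller share = |εd|/(εs + |εd|) = 15/47.

Consumer share = 32/47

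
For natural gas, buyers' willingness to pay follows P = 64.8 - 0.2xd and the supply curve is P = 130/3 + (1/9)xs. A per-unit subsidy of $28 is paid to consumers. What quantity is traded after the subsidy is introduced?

x' = 159

Pre-subsidy: 64.8 - 0.2x = 130/3 + (1/9)x gives x* = 69 and P* = 51.
With the rebate, buyers effectively pay Pb = Ps − 28, where Ps is the price sellers receive.
On the curves, Pb = 64.8 - 0.2x and Ps = 130/3 + (1/9)x; the wedge Ps − Pb = 28 gives 130/3 + (1/9)x − (64.8 - 0.2x) = 28, so x' = 159.
Then Pb = 64.8 − 0.2·159 = 33 and Ps = 130/3 + (1/9)·159 = 61.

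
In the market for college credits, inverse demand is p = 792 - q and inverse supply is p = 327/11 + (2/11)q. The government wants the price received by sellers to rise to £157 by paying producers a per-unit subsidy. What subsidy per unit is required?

At a seller price of 157, quantity supplied is -163.5 + 5.5·157 = 700.
Buyers absorb 700 only when they pay pb = 792 − 1·700 = 92.
s = ps − pb = 157 − 92 = 65.

Required subsidy s = £65 per unit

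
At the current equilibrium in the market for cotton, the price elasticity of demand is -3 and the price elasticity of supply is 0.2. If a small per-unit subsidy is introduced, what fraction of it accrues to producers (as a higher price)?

For a small subsidy around the equilibrium, the benefit split depends on the relative slopes, which at a point are proportional to the elasticities.
Buyer share = εs/(εs + |εd|) = 0.2/(0.2 + 3) = 0.0625; seller share = |εd|/(εs + |εd|) = 0.9375.
So producers capture 0.9375 of the subsidy.

Producer share = 0.9375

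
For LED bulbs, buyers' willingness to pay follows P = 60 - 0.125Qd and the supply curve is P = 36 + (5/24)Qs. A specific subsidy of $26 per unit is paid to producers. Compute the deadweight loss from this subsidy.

Deadweight loss = $1014

Pre-subsidy: 60 - 0.125Q = 36 + (5/24)Q gives Q* = 72 and P* = 51.
With the subsidy, sellers receive Ps = Pb + 26 for each unit, where Pb is the price buyers pay.
On the curves, Pb = 60 - 0.125Q and Ps = 36 + (5/24)Q; the wedge Ps − Pb = 26 gives 36 + (5/24)Q − (60 - 0.125Q) = 26, so Q' = 150.
Then Pb = 60 − 0.125·150 = 41.25 and Ps = 36 + (5/24)·150 = 67.25.
The subsidy expands output by 150 − 72 = 78 past the efficient level; on those units the gap between marginal cost and willingness to pay runs from 0 up to 26.
DWL = ½ × 26 × 78 = 1014.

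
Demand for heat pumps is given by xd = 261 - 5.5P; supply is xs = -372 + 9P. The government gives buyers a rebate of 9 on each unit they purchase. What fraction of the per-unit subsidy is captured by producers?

Producer share = 11/29

Pre-subsidy: 261 - 5.5P = -372 + 9P gives P* = 1266/29, x* = 606/29.
With the rebate, buyers effectively pay Pb = Ps − 9, where Ps is the price sellers receive.
Demand in terms of Ps becomes xd = 261 − 5.5(Ps − 9) = 310.5 - 5.5Ps. Setting this equal to supply: 310.5 - 5.5Ps = -372 + 9Ps, so Ps = 1365/29.
Buyers pay Pb = 1365/29 − 9 = 1104/29; x' = -372 + 9·(1365/29) = 1497/29.
Buyers' price falls by P* − Pb = 1266/29 − 1104/29 = 162/29; sellers' price rises by Ps − P* = 1365/29 − 1266/29 = 99/29.
So producers capture (99/29)/9 = 11/29 of each unit of subsidy.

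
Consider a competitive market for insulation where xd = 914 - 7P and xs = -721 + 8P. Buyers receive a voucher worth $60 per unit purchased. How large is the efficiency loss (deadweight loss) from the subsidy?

Pre-subsidy: 914 - 7P = -721 + 8P gives P* = 109, x* = 151.
With the rebate, buyers effectively pay Pb = Ps − 60, where Ps is the price sellers receive.
Demand in terms of Ps becomes xd = 914 − 7(Ps − 60) = 1334 - 7Ps. Setting this equal to supply: 1334 - 7Ps = -721 + 8Ps, so Ps = 137.
Buyers pay Pb = 137 − 60 = 77; x' = -721 + 8·137 = 375.
The subsidy expands output by 375 − 151 = 224 past the efficient level; on those units the gap between marginal cost and willingness to pay runs from 0 up to 60.
DWL = ½ × 60 × 224 = 6720.

Deadweight loss = $6720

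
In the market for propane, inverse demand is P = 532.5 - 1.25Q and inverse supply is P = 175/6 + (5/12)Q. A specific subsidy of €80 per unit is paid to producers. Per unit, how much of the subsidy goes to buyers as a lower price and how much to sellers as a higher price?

Pre-subsidy: 532.5 - 1.25Q = 175/6 + (5/12)Q gives Q* = 302 and P* = 155.
With the subsidy, sellers receive Ps = Pb + 80 for each unit, where Pb is the price buyers pay.
On the curves, Pb = 532.5 - 1.25Q and Ps = 175/6 + (5/12)Q; the wedge Ps − Pb = 80 gives 175/6 + (5/12)Q − (532.5 - 1.25Q) = 80, so Q' = 350.
Then Pb = 532.5 − 1.25·350 = 95 and Ps = 175/6 + (5/12)·350 = 175.
Buyers' price falls by P* − Pb = 155 − 95 = 60; sellers' price rises by Ps − P* = 175 − 155 = 20.

Buyers gain €60 per unit; sellers gain €20 per unit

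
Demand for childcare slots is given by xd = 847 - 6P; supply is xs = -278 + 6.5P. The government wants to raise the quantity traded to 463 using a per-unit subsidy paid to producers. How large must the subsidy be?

At x = 463, invert demand for the buyer price: Pb = (847 − 463)/6 = 64; invert supply for the seller price: Ps = (463 − (-278))/6.5 = 114.
The subsidy must fill the gap: s = Ps − Pb = 114 − 64 = 50.

Required subsidy s = 50 per unit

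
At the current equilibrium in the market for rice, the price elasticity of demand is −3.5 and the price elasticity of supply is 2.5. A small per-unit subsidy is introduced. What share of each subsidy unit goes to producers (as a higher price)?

For a small subsidy around the equilibrium, the benefit split depends on the relative slopes, which at a point are proportional to the elasticities.
Buyer share = εs/(εs + |εd|) = 2.5/(2.5 + 3.5) = 5/12; seller share = |εd|/(εs + |εd|) = 7/12.
So producers capture 7/12 of the subsidy.

Producer share = 7/12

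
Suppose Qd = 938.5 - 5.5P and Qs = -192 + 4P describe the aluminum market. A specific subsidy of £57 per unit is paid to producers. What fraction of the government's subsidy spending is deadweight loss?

DWL / government spending = 33/208

Pre-subsidy: 938.5 - 5.5P = -192 + 4P gives P* = 119, Q* = 284.
With the subsidy, sellers receive Ps = Pb + 57 for each unit, where Pb is the price buyers pay.
Supply in terms of Pb becomes Qs = -192 + 4(Pb + 57) = 36 + 4Pb. Setting this equal to demand: 938.5 - 5.5Pb = 36 + 4Pb, so Pb = 95.
Sellers receive Ps = 95 + 57 = 152; Q' = 938.5 − 5.5·95 = 416.
ΔCS = ½(284 + 416)(119 − 95) = 8400; ΔPS = ½(284 + 416)(152 − 119) = 11550.
Government spending = 57 × 416 = 23712.
DWL = ½ × 57 × (416 − 284) = 3762; fraction = 3762 / 23712 = 33/208.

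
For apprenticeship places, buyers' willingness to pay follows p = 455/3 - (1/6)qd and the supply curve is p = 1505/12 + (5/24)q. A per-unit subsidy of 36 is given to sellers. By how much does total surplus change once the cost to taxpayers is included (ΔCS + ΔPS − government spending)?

Pre-subsidy: 455/3 - (1/6)q = 1505/12 + (5/24)q gives q* = 70 and p* = 140.
With the subsidy, sellers receive ps = pb + 36 for each unit, where pb is the price buyers pay.
On the curves, pb = 455/3 - (1/6)q and ps = 1505/12 + (5/24)q; the wedge ps − pb = 36 gives 1505/12 + (5/24)q − (455/3 - (1/6)q) = 36, so q' = 166.
Then pb = 455/3 − (1/6)·166 = 124 and ps = 1505/12 + (5/24)·166 = 160.
ΔCS = ½(70 + 166)(140 − 124) = 1888; ΔPS = ½(70 + 166)(160 − 140) = 2360.
Government spending = 36 × 166 = 5976.
Net change = 1888 + 2360 − 5976 = -1728. The loss equals the DWL triangle ½·36·96.

Net change in total surplus = -1728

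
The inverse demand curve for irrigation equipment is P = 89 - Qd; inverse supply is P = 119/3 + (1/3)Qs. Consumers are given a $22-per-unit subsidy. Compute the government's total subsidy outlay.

Pre-subsidy: 89 - Q = 119/3 + (1/3)Q gives Q* = 37 and P* = 52.
With the rebate, buyers effectively pay Pb = Ps − 22, where Ps is the price sellers receive.
On the curves, Pb = 89 - Q and Ps = 119/3 + (1/3)Q; the wedge Ps − Pb = 22 gives 119/3 + (1/3)Q − (89 - Q) = 22, so Q' = 53.5.
Then Pb = 89 − 1·53.5 = 35.5 and Ps = 119/3 + (1/3)·53.5 = 57.5.
Government outlay = subsidy × quantity = 22 × 53.5 = 1177.

Government cost = $1177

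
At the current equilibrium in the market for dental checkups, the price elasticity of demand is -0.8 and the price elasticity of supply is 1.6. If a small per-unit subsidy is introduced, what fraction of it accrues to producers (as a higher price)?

Producer share = 1/3

For a small subsidy around the equilibrium, the benefit split depends on the relative slopes, which at a point are proportional to the elasticities.
Buyer share = εs/(εs + |εd|) = 1.6/(1.6 + 0.8) = 2/3; seller share = |εd|/(εs + |εd|) = 1/3.
So producers capture 1/3 of the subsidy.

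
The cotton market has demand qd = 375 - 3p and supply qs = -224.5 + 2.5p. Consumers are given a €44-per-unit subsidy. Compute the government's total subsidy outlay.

Pre-subsidy: 375 - 3p = -224.5 + 2.5p gives p* = 109, q* = 48.
With the rebate, buyers effectively pay pb = ps − 44, where ps is the price sellers receive.
Demand in terms of ps becomes qd = 375 − 3(ps − 44) = 507 - 3ps. Setting this equal to supply: 507 - 3ps = -224.5 + 2.5ps, so ps = 133.
Buyers pay pb = 133 − 44 = 89; q' = -224.5 + 2.5·133 = 108.
Government outlay = subsidy × quantity = 44 × 108 = 4752.

Government cost = €4752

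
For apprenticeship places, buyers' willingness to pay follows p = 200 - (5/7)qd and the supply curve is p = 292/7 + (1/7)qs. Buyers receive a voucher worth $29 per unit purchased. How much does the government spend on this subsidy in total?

Pre-subsidy: 200 - (5/7)q = 292/7 + (1/7)q gives q* = 554/3 and p* = 1430/21.
With the rebate, buyers effectively pay pb = ps − 29, where ps is the price sellers receive.
On the curves, pb = 200 - (5/7)q and ps = 292/7 + (1/7)q; the wedge ps − pb = 29 gives 292/7 + (1/7)q − (200 - (5/7)q) = 29, so q' = 218.5.
Then pb = 200 − (5/7)·218.5 = 615/14 and ps = 292/7 + (1/7)·218.5 = 1021/14.
Government outlay = subsidy × quantity = 29 × 218.5 = 6336.5.

Government cost = $6336.5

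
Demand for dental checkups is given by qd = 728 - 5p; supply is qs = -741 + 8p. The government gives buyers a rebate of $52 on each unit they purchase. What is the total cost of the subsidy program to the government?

Government cost = $16796

Pre-subsidy: 728 - 5p = -741 + 8p gives p* = 113, q* = 163.
With the rebate, buyers effectively pay pb = ps − 52, where ps is the price sellers receive.
Demand in terms of ps becomes qd = 728 − 5(ps − 52) = 988 - 5ps. Setting this equal to supply: 988 - 5ps = -741 + 8ps, so ps = 133.
Buyers pay pb = 133 − 52 = 81; q' = -741 + 8·133 = 323.
Government outlay = subsidy × quantity = 52 × 323 = 16796.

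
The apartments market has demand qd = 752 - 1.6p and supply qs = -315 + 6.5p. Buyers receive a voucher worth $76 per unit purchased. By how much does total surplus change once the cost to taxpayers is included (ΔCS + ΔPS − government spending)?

Pre-subsidy: 752 - 1.6p = -315 + 6.5p gives p* = 10670/81, q* = 43840/81.
With the rebate, buyers effectively pay pb = ps − 76, where ps is the price sellers receive.
Demand in terms of ps becomes qd = 752 − 1.6(ps − 76) = 873.6 - 1.6ps. Setting this equal to supply: 873.6 - 1.6ps = -315 + 6.5ps, so ps = 3962/27.
Buyers pay pb = 3962/27 − 76 = 1910/27; q' = -315 + 6.5·(3962/27) = 17248/27.
ΔCS = ½(43840/81 + 17248/27)(10670/81 − 1910/27) = 236092480/6561; ΔPS = ½(43840/81 + 17248/27)(3962/27 − 10670/81) = 58115072/6561.
Government spending = 76 × 17248/27 = 1310848/27.
Net change = 236092480/6561 + 58115072/6561 − 1310848/27 = -300352/81. The loss equals the DWL triangle ½·76·7904/81.

Net change in total surplus = -300352/81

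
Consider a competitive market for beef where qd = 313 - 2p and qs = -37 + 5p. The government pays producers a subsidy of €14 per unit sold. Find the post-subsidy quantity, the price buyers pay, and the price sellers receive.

q' = 233; buyers pay €40; sellers receive €54

Pre-subsidy: 313 - 2p = -37 + 5p gives p* = 50, q* = 213.
With the subsidy, sellers receive ps = pb + 14 for each unit, where pb is the price buyers pay.
Supply in terms of pb becomes qs = -37 + 5(pb + 14) = 33 + 5pb. Setting this equal to demand: 313 - 2pb = 33 + 5pb, so pb = 40.
Sellers receive ps = 40 + 14 = 54; q' = 313 − 2·40 = 233.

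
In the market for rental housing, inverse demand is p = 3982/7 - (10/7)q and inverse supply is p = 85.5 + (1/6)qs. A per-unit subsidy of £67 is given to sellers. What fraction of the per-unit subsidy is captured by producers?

Pre-subsidy: 3982/7 - (10/7)q = 85.5 + (1/6)q gives q* = 303 and p* = 136.
With the subsidy, sellers receive ps = pb + 67 for each unit, where pb is the price buyers pay.
On the curves, pb = 3982/7 - (10/7)q and ps = 85.5 + (1/6)q; the wedge ps − pb = 67 gives 85.5 + (1/6)q − (3982/7 - (10/7)q) = 67, so q' = 345.
Then pb = 3982/7 − (10/7)·345 = 76 and ps = 85.5 + (1/6)·345 = 143.
Buyers' price falls by p* − pb = 136 − 76 = 60; sellers' price rises by ps − p* = 143 − 136 = 7.
So producers capture 7/67 = 7/67 of each unit of subsidy.

Producer share = 7/67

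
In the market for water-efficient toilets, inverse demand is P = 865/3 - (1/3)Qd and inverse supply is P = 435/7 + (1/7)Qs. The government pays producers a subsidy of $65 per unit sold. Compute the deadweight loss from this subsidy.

Pre-subsidy: 865/3 - (1/3)Q = 435/7 + (1/7)Q gives Q* = 475 and P* = 130.
With the subsidy, sellers receive Ps = Pb + 65 for each unit, where Pb is the price buyers pay.
On the curves, Pb = 865/3 - (1/3)Q and Ps = 435/7 + (1/7)Q; the wedge Ps − Pb = 65 gives 435/7 + (1/7)Q − (865/3 - (1/3)Q) = 65, so Q' = 611.5.
Then Pb = 865/3 − (1/3)·611.5 = 84.5 and Ps = 435/7 + (1/7)·611.5 = 149.5.
The subsidy expands output by 611.5 − 475 = 136.5 past the efficient level; on those units the gap between marginal cost and willingness to pay runs from 0 up to 65.
DWL = ½ × 65 × 136.5 = 4436.25.

Deadweight loss = $4436.25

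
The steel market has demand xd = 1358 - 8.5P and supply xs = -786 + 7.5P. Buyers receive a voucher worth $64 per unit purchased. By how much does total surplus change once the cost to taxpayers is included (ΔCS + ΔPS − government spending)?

Net change in total surplus = -$8160

Pre-subsidy: 1358 - 8.5P = -786 + 7.5P gives P* = 134, x* = 219.
With the rebate, buyers effectively pay Pb = Ps − 64, where Ps is the price sellers receive.
Demand in terms of Ps becomes xd = 1358 − 8.5(Ps − 64) = 1902 - 8.5Ps. Setting this equal to supply: 1902 - 8.5Ps = -786 + 7.5Ps, so Ps = 168.
Buyers pay Pb = 168 − 64 = 104; x' = -786 + 7.5·168 = 474.
ΔCS = ½(219 + 474)(134 − 104) = 10395; ΔPS = ½(219 + 474)(168 − 134) = 11781.
Government spending = 64 × 474 = 30336.
Net change = 10395 + 11781 − 30336 = -8160. The loss equals the DWL triangle ½·64·255.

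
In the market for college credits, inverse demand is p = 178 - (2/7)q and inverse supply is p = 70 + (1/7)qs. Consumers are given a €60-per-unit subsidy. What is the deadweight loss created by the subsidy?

Pre-subsidy: 178 - (2/7)q = 70 + (1/7)q gives q* = 252 and p* = 106.
With the rebate, buyers effectively pay pb = ps − 60, where ps is the price sellers receive.
On the curves, pb = 178 - (2/7)q and ps = 70 + (1/7)q; the wedge ps − pb = 60 gives 70 + (1/7)q − (178 - (2/7)q) = 60, so q' = 392.
Then pb = 178 − (2/7)·392 = 66 and ps = 70 + (1/7)·392 = 126.
The subsidy expands output by 392 − 252 = 140 past the efficient level; on those units the gap between marginal cost and willingness to pay runs from 0 up to 60.
DWL = ½ × 60 × 140 = 4200.

Deadweight loss = €4200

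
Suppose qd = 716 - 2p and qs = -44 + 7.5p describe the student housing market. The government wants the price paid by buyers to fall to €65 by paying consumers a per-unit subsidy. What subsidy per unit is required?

At a buyer price of 65, quantity demanded is 716 − 2·65 = 586.
Sellers supply 586 only when they receive ps with -44 + 7.5·ps = 586, i.e. ps = 84.
s = ps − pb = 84 − 65 = 19.

Required subsidy s = €19 per unit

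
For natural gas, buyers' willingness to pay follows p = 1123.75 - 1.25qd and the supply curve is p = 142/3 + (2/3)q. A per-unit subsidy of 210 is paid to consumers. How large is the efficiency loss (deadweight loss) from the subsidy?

Deadweight loss = 264600/23

Pre-subsidy: 1123.75 - 1.25q = 142/3 + (2/3)q gives q* = 12917/23 and p* = 9700/23.
With the rebate, buyers effectively pay pb = ps − 210, where ps is the price sellers receive.
On the curves, pb = 1123.75 - 1.25q and ps = 142/3 + (2/3)q; the wedge ps − pb = 210 gives 142/3 + (2/3)q − (1123.75 - 1.25q) = 210, so q' = 15437/23.
Then pb = 1123.75 − 1.25·(15437/23) = 6550/23 and ps = 142/3 + (2/3)·(15437/23) = 11380/23.
The subsidy expands output by 15437/23 − 12917/23 = 2520/23 past the efficient level; on those units the gap between marginal cost and willingness to pay runs from 0 up to 210.
DWL = ½ × 210 × 2520/23 = 264600/23.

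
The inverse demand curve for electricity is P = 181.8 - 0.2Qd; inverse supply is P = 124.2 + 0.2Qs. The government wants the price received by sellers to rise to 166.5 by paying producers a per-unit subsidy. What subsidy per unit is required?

Required subsidy s = 27 per unit

At a seller price of 166.5, quantity supplied is -621 + 5·166.5 = 211.5.
Buyers absorb 211.5 only when they pay Pb = 181.8 − 0.2·211.5 = 139.5.
s = Ps − Pb = 166.5 − 139.5 = 27.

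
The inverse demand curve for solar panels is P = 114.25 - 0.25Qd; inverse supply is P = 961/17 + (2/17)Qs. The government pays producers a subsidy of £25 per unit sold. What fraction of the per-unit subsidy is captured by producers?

Pre-subsidy: 114.25 - 0.25Q = 961/17 + (2/17)Q gives Q* = 157 and P* = 75.
With the subsidy, sellers receive Ps = Pb + 25 for each unit, where Pb is the price buyers pay.
On the curves, Pb = 114.25 - 0.25Q and Ps = 961/17 + (2/17)Q; the wedge Ps − Pb = 25 gives 961/17 + (2/17)Q − (114.25 - 0.25Q) = 25, so Q' = 225.
Then Pb = 114.25 − 0.25·225 = 58 and Ps = 961/17 + (2/17)·225 = 83.
Buyers' price falls by P* − Pb = 75 − 58 = 17; sellers' price rises by Ps − P* = 83 − 75 = 8.
So producers capture 8/25 = 0.32 of each unit of subsidy.

Producer share = 0.32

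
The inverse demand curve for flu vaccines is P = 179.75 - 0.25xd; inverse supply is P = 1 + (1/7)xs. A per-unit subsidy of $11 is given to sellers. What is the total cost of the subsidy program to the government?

Pre-subsidy: 179.75 - 0.25x = 1 + (1/7)x gives x* = 455 and P* = 66.
With the subsidy, sellers receive Ps = Pb + 11 for each unit, where Pb is the price buyers pay.
On the curves, Pb = 179.75 - 0.25x and Ps = 1 + (1/7)x; the wedge Ps − Pb = 11 gives 1 + (1/7)x − (179.75 - 0.25x) = 11, so x' = 483.
Then Pb = 179.75 − 0.25·483 = 59 and Ps = 1 + (1/7)·483 = 70.
Government outlay = subsidy × quantity = 11 × 483 = 5313.

Government cost = $5313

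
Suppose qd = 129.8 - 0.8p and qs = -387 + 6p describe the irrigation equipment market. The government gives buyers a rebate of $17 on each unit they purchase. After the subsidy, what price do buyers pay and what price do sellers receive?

Buyers pay $61; sellers receive $78

Pre-subsidy: 129.8 - 0.8p = -387 + 6p gives p* = 76, q* = 69.
With the rebate, buyers effectively pay pb = ps − 17, where ps is the price sellers receive.
Demand in terms of ps becomes qd = 129.8 − 0.8(ps − 17) = 143.4 - 0.8ps. Setting this equal to supply: 143.4 - 0.8ps = -387 + 6ps, so ps = 78.
Buyers pay pb = 78 − 17 = 61; q' = -387 + 6·78 = 81.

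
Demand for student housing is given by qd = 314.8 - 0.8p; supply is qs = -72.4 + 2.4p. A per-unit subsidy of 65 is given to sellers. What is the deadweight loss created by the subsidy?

Pre-subsidy: 314.8 - 0.8p = -72.4 + 2.4p gives p* = 121, q* = 218.
With the subsidy, sellers receive ps = pb + 65 for each unit, where pb is the price buyers pay.
Supply in terms of pb becomes qs = -72.4 + 2.4(pb + 65) = 83.6 + 2.4pb. Setting this equal to demand: 314.8 - 0.8pb = 83.6 + 2.4pb, so pb = 72.25.
Sellers receive ps = 72.25 + 65 = 137.25; q' = 314.8 − 0.8·72.25 = 257.
The subsidy expands output by 257 − 218 = 39 past the efficient level; on those units the gap between marginal cost and willingness to pay runs from 0 up to 65.
DWL = ½ × 65 × 39 = 1267.5.

Deadweight loss = 1267.5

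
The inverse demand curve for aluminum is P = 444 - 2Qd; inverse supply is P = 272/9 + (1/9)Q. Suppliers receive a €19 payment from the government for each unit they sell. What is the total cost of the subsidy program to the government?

Pre-subsidy: 444 - 2Q = 272/9 + (1/9)Q gives Q* = 196 and P* = 52.
With the subsidy, sellers receive Ps = Pb + 19 for each unit, where Pb is the price buyers pay.
On the curves, Pb = 444 - 2Q and Ps = 272/9 + (1/9)Q; the wedge Ps − Pb = 19 gives 272/9 + (1/9)Q − (444 - 2Q) = 19, so Q' = 205.
Then Pb = 444 − 2·205 = 34 and Ps = 272/9 + (1/9)·205 = 53.
Government outlay = subsidy × quantity = 19 × 205 = 3895.

Government cost = €3895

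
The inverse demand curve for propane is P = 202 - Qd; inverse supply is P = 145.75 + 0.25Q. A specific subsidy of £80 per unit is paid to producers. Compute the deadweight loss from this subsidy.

Pre-subsidy: 202 - Q = 145.75 + 0.25Q gives Q* = 45 and P* = 157.
With the subsidy, sellers receive Ps = Pb + 80 for each unit, where Pb is the price buyers pay.
On the curves, Pb = 202 - Q and Ps = 145.75 + 0.25Q; the wedge Ps − Pb = 80 gives 145.75 + 0.25Q − (202 - Q) = 80, so Q' = 109.
Then Pb = 202 − 1·109 = 93 and Ps = 145.75 + 0.25·109 = 173.
The subsidy expands output by 109 − 45 = 64 past the efficient level; on those units the gap between marginal cost and willingness to pay runs from 0 up to 80.
DWL = ½ × 80 × 64 = 2560.

Deadweight loss = £2560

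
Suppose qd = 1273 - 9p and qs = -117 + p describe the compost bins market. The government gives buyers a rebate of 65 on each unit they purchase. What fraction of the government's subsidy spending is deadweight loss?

DWL / government spending = 117/322

Pre-subsidy: 1273 - 9p = -117 + p gives p* = 139, q* = 22.
With the rebate, buyers effectively pay pb = ps − 65, where ps is the price sellers receive.
Demand in terms of ps becomes qd = 1273 − 9(ps − 65) = 1858 - 9ps. Setting this equal to supply: 1858 - 9ps = -117 + ps, so ps = 197.5.
Buyers pay pb = 197.5 − 65 = 132.5; q' = -117 + 1·197.5 = 80.5.
ΔCS = ½(22 + 80.5)(139 − 132.5) = 333.125; ΔPS = ½(22 + 80.5)(197.5 − 139) = 2998.125.
Government spending = 65 × 80.5 = 5232.5.
DWL = ½ × 65 × (80.5 − 22) = 1901.25; fraction = 1901.25 / 5232.5 = 117/322.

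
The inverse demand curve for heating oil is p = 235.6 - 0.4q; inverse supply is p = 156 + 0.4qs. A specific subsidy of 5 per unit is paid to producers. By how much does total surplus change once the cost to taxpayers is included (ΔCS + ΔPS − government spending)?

Pre-subsidy: 235.6 - 0.4q = 156 + 0.4q gives q* = 99.5 and p* = 195.8.
With the subsidy, sellers receive ps = pb + 5 for each unit, where pb is the price buyers pay.
On the curves, pb = 235.6 - 0.4q and ps = 156 + 0.4q; the wedge ps − pb = 5 gives 156 + 0.4q − (235.6 - 0.4q) = 5, so q' = 105.75.
Then pb = 235.6 − 0.4·105.75 = 193.3 and ps = 156 + 0.4·105.75 = 198.3.
ΔCS = ½(99.5 + 105.75)(195.8 − 193.3) = 256.5625; ΔPS = ½(99.5 + 105.75)(198.3 − 195.8) = 256.5625.
Government spending = 5 × 105.75 = 528.75.
Net change = 256.5625 + 256.5625 − 528.75 = -15.625. The loss equals the DWL triangle ½·5·6.25.

Net change in total surplus = -15.625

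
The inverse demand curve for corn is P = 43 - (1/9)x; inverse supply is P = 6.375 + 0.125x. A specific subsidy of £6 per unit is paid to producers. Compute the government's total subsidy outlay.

Pre-subsidy: 43 - (1/9)x = 6.375 + 0.125x gives x* = 2637/17 and P* = 438/17.
With the subsidy, sellers receive Ps = Pb + 6 for each unit, where Pb is the price buyers pay.
On the curves, Pb = 43 - (1/9)x and Ps = 6.375 + 0.125x; the wedge Ps − Pb = 6 gives 6.375 + 0.125x − (43 - (1/9)x) = 6, so x' = 3069/17.
Then Pb = 43 − (1/9)·(3069/17) = 390/17 and Ps = 6.375 + 0.125·(3069/17) = 492/17.
Government outlay = subsidy × quantity = 6 × 3069/17 = 18414/17.

Government cost = 18414/17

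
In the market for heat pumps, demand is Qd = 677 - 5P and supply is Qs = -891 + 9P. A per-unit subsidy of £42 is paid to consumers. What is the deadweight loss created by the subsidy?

Deadweight loss = £2835

Pre-subsidy: 677 - 5P = -891 + 9P gives P* = 112, Q* = 117.
With the rebate, buyers effectively pay Pb = Ps − 42, where Ps is the price sellers receive.
Demand in terms of Ps becomes Qd = 677 − 5(Ps − 42) = 887 - 5Ps. Setting this equal to supply: 887 - 5Ps = -891 + 9Ps, so Ps = 127.
Buyers pay Pb = 127 − 42 = 85; Q' = -891 + 9·127 = 252.
The subsidy expands output by 252 − 117 = 135 past the efficient level; on those units the gap between marginal cost and willingness to pay runs from 0 up to 42.
DWL = ½ × 42 × 135 = 2835.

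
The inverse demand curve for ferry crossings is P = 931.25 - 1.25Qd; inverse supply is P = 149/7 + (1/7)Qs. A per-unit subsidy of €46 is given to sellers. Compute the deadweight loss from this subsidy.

Pre-subsidy: 931.25 - 1.25Q = 149/7 + (1/7)Q gives Q* = 8493/13 and P* = 1490/13.
With the subsidy, sellers receive Ps = Pb + 46 for each unit, where Pb is the price buyers pay.
On the curves, Pb = 931.25 - 1.25Q and Ps = 149/7 + (1/7)Q; the wedge Ps − Pb = 46 gives 149/7 + (1/7)Q − (931.25 - 1.25Q) = 46, so Q' = 2059/3.
Then Pb = 931.25 − 1.25·(2059/3) = 220/3 and Ps = 149/7 + (1/7)·(2059/3) = 358/3.
The subsidy expands output by 2059/3 − 8493/13 = 1288/39 past the efficient level; on those units the gap between marginal cost and willingness to pay runs from 0 up to 46.
DWL = ½ × 46 × 1288/39 = 29624/39.

Deadweight loss = 29624/39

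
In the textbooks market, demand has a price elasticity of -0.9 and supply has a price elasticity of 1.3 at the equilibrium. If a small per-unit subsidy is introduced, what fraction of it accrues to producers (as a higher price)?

Producer share = 9/22

For a small subsidy around the equilibrium, the benefit split depends on the relative slopes, which at a point are proportional to the elasticities.
Buyer share = εs/(εs + |εd|) = 1.3/(1.3 + 0.9) = 13/22; seller share = |εd|/(εs + |εd|) = 9/22.
So producers capture 9/22 of the subsidy.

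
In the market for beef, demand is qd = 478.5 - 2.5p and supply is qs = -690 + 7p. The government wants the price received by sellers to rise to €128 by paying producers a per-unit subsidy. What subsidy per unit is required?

At a seller price of 128, quantity supplied is -690 + 7·128 = 206.
Buyers absorb 206 only when they pay pb with 478.5 − 2.5·pb = 206, i.e. pb = 109.
s = ps − pb = 128 − 109 = 19.

Required subsidy s = €19 per unit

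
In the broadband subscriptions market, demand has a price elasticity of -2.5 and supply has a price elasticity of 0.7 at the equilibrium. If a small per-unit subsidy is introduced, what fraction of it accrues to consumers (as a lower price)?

Consumer share = 0.21875

For a small subsidy around the equilibrium, the benefit split depends on the relative slopes, which at a point are proportional to the elasticities.
Buyer share = εs/(εs + |εd|) = 0.7/(0.7 + 2.5) = 0.21875; seller share = |εd|/(εs + |εd|) = 0.78125.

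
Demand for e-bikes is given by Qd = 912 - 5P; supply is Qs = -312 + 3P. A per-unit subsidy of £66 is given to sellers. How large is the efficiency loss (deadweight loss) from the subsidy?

Deadweight loss = £4083.75

Pre-subsidy: 912 - 5P = -312 + 3P gives P* = 153, Q* = 147.
With the subsidy, sellers receive Ps = Pb + 66 for each unit, where Pb is the price buyers pay.
Supply in terms of Pb becomes Qs = -312 + 3(Pb + 66) = -114 + 3Pb. Setting this equal to demand: 912 - 5Pb = -114 + 3Pb, so Pb = 128.25.
Sellers receive Ps = 128.25 + 66 = 194.25; Q' = 912 − 5·128.25 = 270.75.
The subsidy expands output by 270.75 − 147 = 123.75 past the efficient level; on those units the gap between marginal cost and willingness to pay runs from 0 up to 66.
DWL = ½ × 66 × 123.75 = 4083.75.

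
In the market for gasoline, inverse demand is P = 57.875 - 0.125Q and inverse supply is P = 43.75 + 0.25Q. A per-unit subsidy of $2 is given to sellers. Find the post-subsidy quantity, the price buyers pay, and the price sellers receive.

Q' = 43; buyers pay $52.5; sellers receive $54.5

Pre-subsidy: 57.875 - 0.125Q = 43.75 + 0.25Q gives Q* = 113/3 and P* = 319/6.
With the subsidy, sellers receive Ps = Pb + 2 for each unit, where Pb is the price buyers pay.
On the curves, Pb = 57.875 - 0.125Q and Ps = 43.75 + 0.25Q; the wedge Ps − Pb = 2 gives 43.75 + 0.25Q − (57.875 - 0.125Q) = 2, so Q' = 43.
Then Pb = 57.875 − 0.125·43 = 52.5 and Ps = 43.75 + 0.25·43 = 54.5.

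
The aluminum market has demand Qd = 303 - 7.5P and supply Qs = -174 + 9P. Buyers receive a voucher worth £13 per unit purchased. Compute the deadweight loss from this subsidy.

Pre-subsidy: 303 - 7.5P = -174 + 9P gives P* = 318/11, Q* = 948/11.
With the rebate, buyers effectively pay Pb = Ps − 13, where Ps is the price sellers receive.
Demand in terms of Ps becomes Qd = 303 − 7.5(Ps − 13) = 400.5 - 7.5Ps. Setting this equal to supply: 400.5 - 7.5Ps = -174 + 9Ps, so Ps = 383/11.
Buyers pay Pb = 383/11 − 13 = 240/11; Q' = -174 + 9·(383/11) = 1533/11.
The subsidy expands output by 1533/11 − 948/11 = 585/11 past the efficient level; on those units the gap between marginal cost and willingness to pay runs from 0 up to 13.
DWL = ½ × 13 × 585/11 = 7605/22.

Deadweight loss = 7605/22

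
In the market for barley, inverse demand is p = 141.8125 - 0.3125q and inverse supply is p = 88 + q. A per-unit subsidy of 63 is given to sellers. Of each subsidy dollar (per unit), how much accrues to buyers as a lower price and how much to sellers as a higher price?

Pre-subsidy: 141.8125 - 0.3125q = 88 + q gives q* = 41 and p* = 129.
With the subsidy, sellers receive ps = pb + 63 for each unit, where pb is the price buyers pay.
On the curves, pb = 141.8125 - 0.3125q and ps = 88 + q; the wedge ps − pb = 63 gives 88 + q − (141.8125 - 0.3125q) = 63, so q' = 89.
Then pb = 141.8125 − 0.3125·89 = 114 and ps = 88 + 1·89 = 177.
Buyers' price falls by p* − pb = 129 − 114 = 15; sellers' price rises by ps − p* = 177 − 129 = 48.

Buyers gain 15 per unit; sellers gain 48 per unit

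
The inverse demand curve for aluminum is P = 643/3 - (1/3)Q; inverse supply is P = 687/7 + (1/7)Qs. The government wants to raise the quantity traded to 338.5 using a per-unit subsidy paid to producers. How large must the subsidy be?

At Q = 338.5, from the demand curve buyers pay Pb = 643/3 − (1/3)·338.5 = 101.5; from the supply curve sellers need Ps = 687/7 + (1/7)·338.5 = 146.5.
The subsidy must fill the gap: s = Ps − Pb = 146.5 − 101.5 = 45.

Required subsidy s = 45 per unit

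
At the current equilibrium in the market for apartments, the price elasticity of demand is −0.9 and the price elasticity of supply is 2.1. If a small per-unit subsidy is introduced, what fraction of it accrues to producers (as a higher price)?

Producer share = 0.3

For a small subsidy around the equilibrium, the benefit split depends on the relative slopes, which at a point are proportional to the elasticities.
Buyer share = εs/(εs + |εd|) = 2.1/(2.1 + 0.9) = 0.7; seller share = |εd|/(εs + |εd|) = 0.3.
So producers capture 0.3 of the subsidy.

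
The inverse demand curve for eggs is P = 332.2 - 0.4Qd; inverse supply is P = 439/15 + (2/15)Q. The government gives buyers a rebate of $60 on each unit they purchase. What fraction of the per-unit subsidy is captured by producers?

Pre-subsidy: 332.2 - 0.4Q = 439/15 + (2/15)Q gives Q* = 568 and P* = 105.
With the rebate, buyers effectively pay Pb = Ps − 60, where Ps is the price sellers receive.
On the curves, Pb = 332.2 - 0.4Q and Ps = 439/15 + (2/15)Q; the wedge Ps − Pb = 60 gives 439/15 + (2/15)Q − (332.2 - 0.4Q) = 60, so Q' = 680.5.
Then Pb = 332.2 − 0.4·680.5 = 60 and Ps = 439/15 + (2/15)·680.5 = 120.
Buyers' price falls by P* − Pb = 105 − 60 = 45; sellers' price rises by Ps − P* = 120 − 105 = 15.
So producers capture 15/60 = 0.25 of each unit of subsidy.

Producer share = 0.25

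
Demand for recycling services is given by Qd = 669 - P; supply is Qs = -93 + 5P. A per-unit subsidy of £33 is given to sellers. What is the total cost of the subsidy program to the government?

Government cost = £18793.5

Pre-subsidy: 669 - P = -93 + 5P gives P* = 127, Q* = 542.
With the subsidy, sellers receive Ps = Pb + 33 for each unit, where Pb is the price buyers pay.
Supply in terms of Pb becomes Qs = -93 + 5(Pb + 33) = 72 + 5Pb. Setting this equal to demand: 669 - Pb = 72 + 5Pb, so Pb = 99.5.
Sellers receive Ps = 99.5 + 33 = 132.5; Q' = 669 − 1·99.5 = 569.5.
Government outlay = subsidy × quantity = 33 × 569.5 = 18793.5.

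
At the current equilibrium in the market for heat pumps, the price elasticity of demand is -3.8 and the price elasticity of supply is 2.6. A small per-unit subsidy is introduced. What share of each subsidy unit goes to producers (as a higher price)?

Producer share = 0.59375

For a small subsidy around the equilibrium, the benefit split depends on the relative slopes, which at a point are proportional to the elasticities.
Buyer share = εs/(εs + |εd|) = 2.6/(2.6 + 3.8) = 0.40625; seller share = |εd|/(εs + |εd|) = 0.59375.
So producers capture 0.59375 of the subsidy.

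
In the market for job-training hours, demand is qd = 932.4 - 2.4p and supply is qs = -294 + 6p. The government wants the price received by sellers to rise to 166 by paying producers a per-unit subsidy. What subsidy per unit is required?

Required subsidy s = 70 per unit

At a seller price of 166, quantity supplied is -294 + 6·166 = 702.
Buyers absorb 702 only when they pay pb with 932.4 − 2.4·pb = 702, i.e. pb = 96.
s = ps − pb = 166 − 96 = 70.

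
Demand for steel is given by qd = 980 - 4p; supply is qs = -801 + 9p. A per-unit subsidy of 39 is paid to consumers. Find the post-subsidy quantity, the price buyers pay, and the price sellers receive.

q' = 540; buyers pay 110; sellers receive 149

Pre-subsidy: 980 - 4p = -801 + 9p gives p* = 137, q* = 432.
With the rebate, buyers effectively pay pb = ps − 39, where ps is the price sellers receive.
Demand in terms of ps becomes qd = 980 − 4(ps − 39) = 1136 - 4ps. Setting this equal to supply: 1136 - 4ps = -801 + 9ps, so ps = 149.
Buyers pay pb = 149 − 39 = 110; q' = -801 + 9·149 = 540.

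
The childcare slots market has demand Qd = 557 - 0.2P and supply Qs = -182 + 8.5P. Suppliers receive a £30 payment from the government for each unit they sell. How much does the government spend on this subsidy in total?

Pre-subsidy: 557 - 0.2P = -182 + 8.5P gives P* = 7390/87, Q* = 46981/87.
With the subsidy, sellers receive Ps = Pb + 30 for each unit, where Pb is the price buyers pay.
Supply in terms of Pb becomes Qs = -182 + 8.5(Pb + 30) = 73 + 8.5Pb. Setting this equal to demand: 557 - 0.2Pb = 73 + 8.5Pb, so Pb = 4840/87.
Sellers receive Ps = 4840/87 + 30 = 7450/87; Q' = 557 − 0.2·(4840/87) = 47491/87.
Government outlay = subsidy × quantity = 30 × 47491/87 = 474910/29.

Government cost = 474910/29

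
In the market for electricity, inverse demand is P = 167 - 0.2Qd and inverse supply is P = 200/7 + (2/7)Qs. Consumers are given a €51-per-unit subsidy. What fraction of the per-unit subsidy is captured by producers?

Producer share = 10/17

Pre-subsidy: 167 - 0.2Q = 200/7 + (2/7)Q gives Q* = 285 and P* = 110.
With the rebate, buyers effectively pay Pb = Ps − 51, where Ps is the price sellers receive.
On the curves, Pb = 167 - 0.2Q and Ps = 200/7 + (2/7)Q; the wedge Ps − Pb = 51 gives 200/7 + (2/7)Q − (167 - 0.2Q) = 51, so Q' = 390.
Then Pb = 167 − 0.2·390 = 89 and Ps = 200/7 + (2/7)·390 = 140.
Buyers' price falls by P* − Pb = 110 − 89 = 21; sellers' price rises by Ps − P* = 140 − 110 = 30.
So producers capture 30/51 = 10/17 of each unit of subsidy.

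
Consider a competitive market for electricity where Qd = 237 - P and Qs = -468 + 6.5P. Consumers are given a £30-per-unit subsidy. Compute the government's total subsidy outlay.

Pre-subsidy: 237 - P = -468 + 6.5P gives P* = 94, Q* = 143.
With the rebate, buyers effectively pay Pb = Ps − 30, where Ps is the price sellers receive.
Demand in terms of Ps becomes Qd = 237 − 1(Ps − 30) = 267 - Ps. Setting this equal to supply: 267 - Ps = -468 + 6.5Ps, so Ps = 98.
Buyers pay Pb = 98 − 30 = 68; Q' = -468 + 6.5·98 = 169.
Government outlay = subsidy × quantity = 30 × 169 = 5070.

Government cost = £5070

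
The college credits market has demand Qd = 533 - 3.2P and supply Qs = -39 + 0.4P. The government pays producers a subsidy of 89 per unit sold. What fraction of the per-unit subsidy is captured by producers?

Pre-subsidy: 533 - 3.2P = -39 + 0.4P gives P* = 1430/9, Q* = 221/9.
With the subsidy, sellers receive Ps = Pb + 89 for each unit, where Pb is the price buyers pay.
Supply in terms of Pb becomes Qs = -39 + 0.4(Pb + 89) = -3.4 + 0.4Pb. Setting this equal to demand: 533 - 3.2Pb = -3.4 + 0.4Pb, so Pb = 149.
Sellers receive Ps = 149 + 89 = 238; Q' = 533 − 3.2·149 = 56.2.
Buyers' price falls by P* − Pb = 1430/9 − 149 = 89/9; sellers' price rises by Ps − P* = 238 − 1430/9 = 712/9.
So producers capture (712/9)/89 = 8/9 of each unit of subsidy.

Producer share = 8/9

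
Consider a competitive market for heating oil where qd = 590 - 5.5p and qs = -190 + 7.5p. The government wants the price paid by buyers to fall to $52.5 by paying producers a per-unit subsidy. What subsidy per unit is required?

Required subsidy s = $13 per unit

At a buyer price of 52.5, quantity demanded is 590 − 5.5·52.5 = 301.25.
Sellers supply 301.25 only when they receive ps with -190 + 7.5·ps = 301.25, i.e. ps = 65.5.
s = ps − pb = 65.5 − 52.5 = 13.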